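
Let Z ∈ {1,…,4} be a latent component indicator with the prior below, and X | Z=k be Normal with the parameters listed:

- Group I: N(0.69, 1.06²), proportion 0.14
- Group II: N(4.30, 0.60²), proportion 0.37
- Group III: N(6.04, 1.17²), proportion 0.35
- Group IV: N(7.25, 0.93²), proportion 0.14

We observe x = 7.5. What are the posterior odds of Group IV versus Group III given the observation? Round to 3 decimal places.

The posterior odds equal the prior odds times the likelihood ratio: (π_i/π_j)·(f_i(x)/f_j(x)).
Normal densities:
  f_I = 4.10154e-10
  f_II = 4.42717e-07
  f_III = 0.156527
  f_IV = 0.413748
Odds = (0.14/0.35) × (0.413748/0.156527) = 0.4 × 2.64329 ≈ 1.057

1.057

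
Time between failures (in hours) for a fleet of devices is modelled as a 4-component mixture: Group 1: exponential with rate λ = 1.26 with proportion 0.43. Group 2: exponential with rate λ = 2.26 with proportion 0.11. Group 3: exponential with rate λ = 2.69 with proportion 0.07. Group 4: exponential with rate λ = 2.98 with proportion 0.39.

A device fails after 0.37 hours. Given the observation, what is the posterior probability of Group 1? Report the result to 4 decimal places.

Apply Bayes' rule: the posterior for each component is proportional to its prior times its likelihood at x.
Exponential densities:
  p_1 = 0.790501
  p_2 = 0.97938
  p_3 = 0.994258
  p_4 = 0.98938
Multiply by the mixture weights:
  w_1·p_1 = 0.43 × 0.790501 = 0.339915
  w_2·p_2 = 0.11 × 0.97938 = 0.107732
  w_3·p_3 = 0.07 × 0.994258 = 0.069598
  w_4·p_4 = 0.39 × 0.98938 = 0.385858
Sum: 0.339915 + 0.107732 + 0.069598 + 0.385858 = 0.903104
So the posterior for Group 1 is 0.339915 / 0.903104 ≈ 0.3764.

0.3764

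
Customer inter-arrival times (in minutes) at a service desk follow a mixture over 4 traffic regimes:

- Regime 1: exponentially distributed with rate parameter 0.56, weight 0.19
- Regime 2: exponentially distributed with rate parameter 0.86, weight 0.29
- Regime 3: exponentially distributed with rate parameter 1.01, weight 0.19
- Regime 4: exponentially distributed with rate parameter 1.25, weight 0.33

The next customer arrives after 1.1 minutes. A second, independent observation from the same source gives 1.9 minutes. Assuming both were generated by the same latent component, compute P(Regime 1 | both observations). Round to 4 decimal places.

0.2273

P(component k | x) = P(Z=k)·f_k(x) / marginal(x), where marginal(x) = Σ_j P(Z=j)·f_j(x).
Since both observations come from the same component, the likelihood for component k is f_k(x₁)·f_k(x₂).
  p_1 = [0.302456] × [0.193241] = 0.0584469
  p_2 = [0.33393] × [0.167827] = 0.0560425
  p_3 = [0.332522] × [0.148221] = 0.0492868
  p_4 = [0.316049] × [0.116268] = 0.0367465
Unnormalised posteriors:
  P(Z=1)·p_1 = 0.19 × 0.0584469 = 0.0111049
  P(Z=2)·p_2 = 0.29 × 0.0560425 = 0.0162523
  P(Z=3)·p_3 = 0.19 × 0.0492868 = 0.00936449
  P(Z=4)·p_4 = 0.33 × 0.0367465 = 0.0121263
Normaliser: 0.0111049 + 0.0162523 + 0.00936449 + 0.0121263 = 0.048848
P(Regime 1 | x) ≈ 0.2273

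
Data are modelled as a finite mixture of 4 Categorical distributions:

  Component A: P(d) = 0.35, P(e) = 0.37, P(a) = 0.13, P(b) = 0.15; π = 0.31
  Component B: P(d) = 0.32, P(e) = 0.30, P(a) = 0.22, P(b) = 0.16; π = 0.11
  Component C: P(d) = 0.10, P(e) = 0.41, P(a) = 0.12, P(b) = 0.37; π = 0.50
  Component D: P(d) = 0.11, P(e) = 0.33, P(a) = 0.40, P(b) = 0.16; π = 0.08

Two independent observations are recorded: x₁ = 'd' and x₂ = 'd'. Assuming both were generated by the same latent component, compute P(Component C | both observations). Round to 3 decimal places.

0.091

P(component k | x) = π_k·f_k(x) / marginal(x), where marginal(x) = Σ_j π_j·f_j(x).
Since both observations come from the same component, the likelihood for component k is f_k(x₁)·f_k(x₂).
  L_A = [P(d | comp) = 0.35] × [0.35] = 0.1225
  L_B = [P(d | comp) = 0.32] × [0.32] = 0.1024
  L_C = [P(d | comp) = 0.10] × [0.1] = 0.01
  L_D = [P(d | comp) = 0.11] × [0.11] = 0.0121
Prior × likelihood for each component:
  π_A·L_A = 0.31 × 0.1225 = 0.037975
  π_B·L_B = 0.11 × 0.1024 = 0.011264
  π_C·L_C = 0.50 × 0.01 = 0.005
  π_D·L_D = 0.08 × 0.0121 = 0.000968
Normaliser: 0.037975 + 0.011264 + 0.005 + 0.000968 = 0.055207
P(Component C | x₁, x₂) ≈ 0.091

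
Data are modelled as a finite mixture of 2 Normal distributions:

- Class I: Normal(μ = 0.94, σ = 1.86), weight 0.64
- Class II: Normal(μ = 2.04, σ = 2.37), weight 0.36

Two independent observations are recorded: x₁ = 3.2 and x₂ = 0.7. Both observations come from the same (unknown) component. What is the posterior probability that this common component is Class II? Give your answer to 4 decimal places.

By Bayes' theorem, P(k | x) = π_k f_k(x) / Σ_j π_j f_j(x).
Since both observations come from the same component, the likelihood for component k is f_k(x₁)·f_k(x₂).
  L_I = [(1/(1.86·√(2π)))·exp(−(3.2−0.94)²/(2·1.86²)) = 0.214485·exp(-0.73818) = 0.10252] × [0.212707] = 0.0218068
  L_II = [(1/(2.37·√(2π)))·exp(−(3.2−2.04)²/(2·2.37²)) = 0.168330·exp(-0.11978) = 0.149328] × [0.143465] = 0.0214233
Weight by the priors:
  π_I·L_I = 0.64 × 0.0218068 = 0.0139564
  π_II·L_II = 0.36 × 0.0214233 = 0.00771238
Evidence: 0.0139564 + 0.00771238 = 0.0216687
Responsibility of Class II: 0.00771238 / 0.0216687 ≈ 0.3559

0.3559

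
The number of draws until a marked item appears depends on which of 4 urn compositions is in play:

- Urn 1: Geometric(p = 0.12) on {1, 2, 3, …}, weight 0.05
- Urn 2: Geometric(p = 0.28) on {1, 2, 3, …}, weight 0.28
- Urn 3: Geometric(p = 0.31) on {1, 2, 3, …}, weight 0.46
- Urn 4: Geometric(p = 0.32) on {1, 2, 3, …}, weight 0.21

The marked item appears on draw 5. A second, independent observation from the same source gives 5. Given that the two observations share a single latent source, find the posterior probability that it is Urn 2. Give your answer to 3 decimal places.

P(component k | x) = P(Z=k)·f_k(x) / marginal(x), where marginal(x) = Σ_j P(Z=j)·f_j(x).
Since both observations come from the same component, the likelihood for component k is f_k(x₁)·f_k(x₂).
  p_1 = [0.0719634] × [0.0719634] = 0.00517874
  p_2 = [0.0752468] × [0.0752468] = 0.00566208
  p_3 = [0.0702681] × [0.0702681] = 0.0049376
  p_4 = [0.0684204] × [0.0684204] = 0.00468135
Weight by the priors:
  P(Z=1)·p_1 = 0.05 × 0.00517874 = 0.000258937
  P(Z=2)·p_2 = 0.28 × 0.00566208 = 0.00158538
  P(Z=3)·p_3 = 0.46 × 0.0049376 = 0.0022713
  P(Z=4)·p_4 = 0.21 × 0.00468135 = 0.000983084
Marginal: 0.000258937 + 0.00158538 + 0.0022713 + 0.000983084 = 0.0050987
So the posterior for Urn 2 is 0.00158538 / 0.0050987 ≈ 0.311.

0.311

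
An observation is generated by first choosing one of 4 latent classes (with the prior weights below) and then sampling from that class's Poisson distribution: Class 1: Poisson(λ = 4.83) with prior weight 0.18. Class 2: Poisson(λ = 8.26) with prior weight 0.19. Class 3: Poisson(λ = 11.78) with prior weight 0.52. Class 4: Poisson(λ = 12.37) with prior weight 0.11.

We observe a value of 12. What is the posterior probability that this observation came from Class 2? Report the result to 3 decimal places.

0.125

Posterior ∝ prior × likelihood, so P(k | x) ∝ π_k f_k(x); normalise over all components.
Component likelihoods at x = 12:
  p_1 = 0.00268773
  p_2 = 0.0544692
  p_3 = 0.114135
  p_4 = 0.11373
Prior × likelihood for each component:
  π_1·p_1 = 0.18 × 0.00268773 = 0.000483792
  π_2·p_2 = 0.19 × 0.0544692 = 0.0103492
  π_3·p_3 = 0.52 × 0.114135 = 0.05935
  π_4·p_4 = 0.11 × 0.11373 = 0.0125103
Denominator: 0.000483792 + 0.0103492 + 0.05935 + 0.0125103 = 0.0826933
P(Class 2 | data) ≈ 0.125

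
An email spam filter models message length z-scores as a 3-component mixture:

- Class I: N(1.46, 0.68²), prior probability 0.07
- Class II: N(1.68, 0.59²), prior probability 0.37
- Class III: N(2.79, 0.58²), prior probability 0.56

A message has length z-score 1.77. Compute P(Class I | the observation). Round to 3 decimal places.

The responsibility of component k is P(Z=k) f_k(x) divided by Σ_j P(Z=j) f_j(x).
Evaluate each component's likelihood at the observed value:
  p_I = 0.528776
  p_II = 0.668352
  p_III = 0.146521
Multiply by the mixture weights:
  P(Z=I)·p_I = 0.07 × 0.528776 = 0.0370143
  P(Z=II)·p_II = 0.37 × 0.668352 = 0.24729
  P(Z=III)·p_III = 0.56 × 0.146521 = 0.0820519
Sum: 0.0370143 + 0.24729 + 0.0820519 = 0.366356
P(Class I | 1.77) = 0.0370143 / 0.366356 ≈ 0.101

0.101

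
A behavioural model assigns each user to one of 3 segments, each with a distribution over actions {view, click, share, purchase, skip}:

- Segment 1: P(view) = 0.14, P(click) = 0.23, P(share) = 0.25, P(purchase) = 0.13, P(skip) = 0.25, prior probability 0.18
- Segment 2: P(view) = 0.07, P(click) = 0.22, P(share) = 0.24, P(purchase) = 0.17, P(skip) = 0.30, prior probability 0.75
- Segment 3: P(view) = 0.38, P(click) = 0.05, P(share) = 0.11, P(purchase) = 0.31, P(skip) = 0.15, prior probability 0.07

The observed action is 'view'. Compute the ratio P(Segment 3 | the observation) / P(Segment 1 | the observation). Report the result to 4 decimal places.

Since P(k|x) ∝ π_k f_k(x), the posterior odds are π_i f_i(x) / (π_j f_j(x)).
Evaluate each component's likelihood at the observed value:
  L_1 = P(view | comp) = 0.14
  L_2 = P(view | comp) = 0.07
  L_3 = P(view | comp) = 0.38
Odds = (0.07/0.18) × (0.38/0.14) = 0.388889 × 2.71429 ≈ 1.0556

1.0556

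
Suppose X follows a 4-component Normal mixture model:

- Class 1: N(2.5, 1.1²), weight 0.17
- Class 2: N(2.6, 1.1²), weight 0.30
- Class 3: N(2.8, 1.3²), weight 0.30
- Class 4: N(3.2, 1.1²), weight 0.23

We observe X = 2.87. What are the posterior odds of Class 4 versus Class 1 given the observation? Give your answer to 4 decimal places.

The posterior odds equal the prior odds times the likelihood ratio: (π_i/π_j)·(f_i(x)/f_j(x)).
Component likelihoods at x = 2.87:
  p_1 = (1/(1.1·√(2π)))·exp(−(2.87−2.5)²/(2·1.1²)) = 0.362675·exp(-0.05657) = 0.342728
  p_2 = (1/(1.1·√(2π)))·exp(−(2.87−2.6)²/(2·1.1²)) = 0.362675·exp(-0.03012) = 0.351913
  p_3 = (1/(1.3·√(2π)))·exp(−(2.87−2.8)²/(2·1.3²)) = 0.306879·exp(-0.00145) = 0.306434
  p_4 = (1/(1.1·√(2π)))·exp(−(2.87−3.2)²/(2·1.1²)) = 0.362675·exp(-0.04500) = 0.346716
0.0797447 / 0.0582637 ≈ 1.3687

1.3687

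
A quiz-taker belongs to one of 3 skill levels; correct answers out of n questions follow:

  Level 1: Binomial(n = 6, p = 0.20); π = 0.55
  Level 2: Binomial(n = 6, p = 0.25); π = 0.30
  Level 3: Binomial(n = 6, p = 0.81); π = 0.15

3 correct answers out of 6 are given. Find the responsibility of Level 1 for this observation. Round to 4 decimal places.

The responsibility of component k is P(Z=k) f_k(x) divided by Σ_j P(Z=j) f_j(x).
Component likelihoods at x = 3 correct answers out of 6:
  p_1 = 0.08192
  p_2 = 0.131836
  p_3 = 0.0729031
Unnormalised posteriors:
  P(Z=1)·p_1 = 0.55 × 0.08192 = 0.045056
  P(Z=2)·p_2 = 0.30 × 0.131836 = 0.0395508
  P(Z=3)·p_3 = 0.15 × 0.0729031 = 0.0109355
Normaliser: 0.045056 + 0.0395508 + 0.0109355 = 0.0955422
Responsibility of Level 1: 0.045056 / 0.0955422 ≈ 0.4716

0.4716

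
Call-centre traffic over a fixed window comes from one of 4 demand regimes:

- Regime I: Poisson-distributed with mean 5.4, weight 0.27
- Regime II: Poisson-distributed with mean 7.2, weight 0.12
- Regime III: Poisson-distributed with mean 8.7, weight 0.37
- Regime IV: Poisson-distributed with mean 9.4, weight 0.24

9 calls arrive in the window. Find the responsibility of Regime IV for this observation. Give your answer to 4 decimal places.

P(component k | x) = w_k·f_k(x) / marginal(x), where marginal(x) = Σ_j w_j·f_j(x).
Evaluate each component's likelihood at the observed value:
  f_I = 0.0485949
  f_II = 0.106982
  f_III = 0.131084
  f_IV = 0.130623
Weight by the priors:
  w_I·f_I = 0.27 × 0.0485949 = 0.0131206
  w_II·f_II = 0.12 × 0.106982 = 0.0128378
  w_III·f_III = 0.37 × 0.131084 = 0.0485009
  w_IV·f_IV = 0.24 × 0.130623 = 0.0313495
Marginal: 0.0131206 + 0.0128378 + 0.0485009 + 0.0313495 = 0.105809
Responsibility of Regime IV: 0.0313495 / 0.105809 ≈ 0.2963

0.2963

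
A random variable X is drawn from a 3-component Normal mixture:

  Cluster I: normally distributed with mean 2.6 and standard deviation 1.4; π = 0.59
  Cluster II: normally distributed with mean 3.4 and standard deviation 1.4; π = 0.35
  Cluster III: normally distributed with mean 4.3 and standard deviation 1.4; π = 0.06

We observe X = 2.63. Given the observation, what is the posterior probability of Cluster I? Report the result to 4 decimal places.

0.6410

Apply Bayes' rule: the posterior for each component is proportional to its prior times its likelihood at x.
Component likelihoods at x = 2.63:
  p_I = 0.284893
  p_II = 0.24496
  p_III = 0.139895
Multiply by the mixture weights:
  P(Z=I)·p_I = 0.59 × 0.284893 = 0.168087
  P(Z=II)·p_II = 0.35 × 0.24496 = 0.085736
  P(Z=III)·p_III = 0.06 × 0.139895 = 0.00839369
Denominator: 0.168087 + 0.085736 + 0.00839369 = 0.262217
P(Cluster I | the observation) = 0.168087 / 0.262217 ≈ 0.6410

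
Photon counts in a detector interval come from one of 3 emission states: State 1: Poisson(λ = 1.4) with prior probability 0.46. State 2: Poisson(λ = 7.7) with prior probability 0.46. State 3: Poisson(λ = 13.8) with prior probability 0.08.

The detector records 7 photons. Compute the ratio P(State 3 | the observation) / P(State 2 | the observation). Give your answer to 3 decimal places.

0.023

The posterior odds equal the prior odds times the likelihood ratio: (π_i/π_j)·(f_i(x)/f_j(x)).
Poisson probabilities:
  f_1 = 0.000515767
  f_2 = 0.144191
  f_3 = 0.019207
Odds = (0.08/0.46) × (0.019207/0.144191) = 0.173913 × 0.133206 ≈ 0.023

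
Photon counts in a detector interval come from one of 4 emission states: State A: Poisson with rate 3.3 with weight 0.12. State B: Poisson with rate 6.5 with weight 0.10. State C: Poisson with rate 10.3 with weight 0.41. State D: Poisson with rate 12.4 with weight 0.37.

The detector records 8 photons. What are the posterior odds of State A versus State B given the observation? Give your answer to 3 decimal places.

0.130

Posterior odds = (w_i f_i(x)) / (w_j f_j(x)); the normalising sum cancels.
Component likelihoods at x = 8 photons:
  L_A = e^(−3.3)·3.3^8/8! = 0.0128653
  L_B = e^(−6.5)·6.5^8/8! = 0.118815
  L_C = e^(−10.3)·10.3^8/8! = 0.105668
  L_D = e^(−12.4)·12.4^8/8! = 0.0570954
0.00154383 / 0.0118815 ≈ 0.130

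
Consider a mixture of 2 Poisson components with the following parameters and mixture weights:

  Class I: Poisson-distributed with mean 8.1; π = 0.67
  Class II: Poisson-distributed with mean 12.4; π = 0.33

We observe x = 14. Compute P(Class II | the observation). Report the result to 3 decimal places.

Posterior ∝ prior × likelihood, so P(k | x) ∝ P(Z=k) f_k(x); normalise over all components.
Poisson probabilities:
  L_I = 0.018222
  L_II = 0.0959939
Multiply by the mixture weights:
  P(Z=I)·L_I = 0.67 × 0.018222 = 0.0122088
  P(Z=II)·L_II = 0.33 × 0.0959939 = 0.031678
Denominator: 0.0122088 + 0.031678 = 0.0438867
Responsibility of Class II: 0.031678 / 0.0438867 ≈ 0.722

0.722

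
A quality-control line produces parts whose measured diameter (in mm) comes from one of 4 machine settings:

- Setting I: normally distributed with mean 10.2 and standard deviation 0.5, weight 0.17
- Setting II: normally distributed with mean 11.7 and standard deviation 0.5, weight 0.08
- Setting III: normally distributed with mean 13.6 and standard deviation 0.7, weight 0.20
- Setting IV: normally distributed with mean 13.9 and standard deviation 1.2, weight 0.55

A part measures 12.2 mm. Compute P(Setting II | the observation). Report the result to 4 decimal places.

0.3194

P(component k | x) = π_k·f_k(x) / marginal(x), where marginal(x) = Σ_j π_j·f_j(x).
Component likelihoods at x = 12.2 mm:
  L_I = 0.00026766
  L_II = 0.483941
  L_III = 0.07713
  L_IV = 0.121878
Multiply by the mixture weights:
  π_I·L_I = 0.17 × 0.00026766 = 4.55023e-05
  π_II·L_II = 0.08 × 0.483941 = 0.0387153
  π_III·L_III = 0.20 × 0.07713 = 0.015426
  π_IV·L_IV = 0.55 × 0.121878 = 0.0670331
Marginal: 4.55023e-05 + 0.0387153 + 0.015426 + 0.0670331 = 0.12122
P(Setting II | 12.2 mm) = 0.0387153 / 0.12122 ≈ 0.3194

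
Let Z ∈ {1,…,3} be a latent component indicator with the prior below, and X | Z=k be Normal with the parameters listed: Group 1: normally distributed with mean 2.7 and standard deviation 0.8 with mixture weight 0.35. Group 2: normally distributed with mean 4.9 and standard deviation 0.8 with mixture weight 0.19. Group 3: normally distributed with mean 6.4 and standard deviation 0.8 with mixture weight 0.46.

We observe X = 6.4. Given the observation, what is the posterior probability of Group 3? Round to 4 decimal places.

0.9335

The responsibility of component k is w_k f_k(x) divided by Σ_j w_j f_j(x).
Component likelihoods at x = 6.4:
  f_1 = 1.12955e-05
  f_2 = 0.0859828
  f_3 = 0.498678
Prior × likelihood for each component:
  w_1·f_1 = 0.35 × 1.12955e-05 = 3.95342e-06
  w_2·f_2 = 0.19 × 0.0859828 = 0.0163367
  w_3·f_3 = 0.46 × 0.498678 = 0.229392
Evidence: 3.95342e-06 + 0.0163367 + 0.229392 = 0.245733
Responsibility of Group 3: 0.229392 / 0.245733 ≈ 0.9335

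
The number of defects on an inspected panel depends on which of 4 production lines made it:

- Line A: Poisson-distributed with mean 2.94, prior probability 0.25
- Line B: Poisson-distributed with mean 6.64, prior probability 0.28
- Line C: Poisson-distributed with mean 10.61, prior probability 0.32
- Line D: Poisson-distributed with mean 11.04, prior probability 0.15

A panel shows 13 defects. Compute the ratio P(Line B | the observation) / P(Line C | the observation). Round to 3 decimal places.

0.105

The posterior odds equal the prior odds times the likelihood ratio: (w_i/w_j)·(f_i(x)/f_j(x)).
Component likelihoods at x = 13 defects:
  f_A = 1.0409e-05
  f_B = 0.0102374
  f_C = 0.0855372
  f_D = 0.0932624
0.00286647 / 0.0273719 ≈ 0.105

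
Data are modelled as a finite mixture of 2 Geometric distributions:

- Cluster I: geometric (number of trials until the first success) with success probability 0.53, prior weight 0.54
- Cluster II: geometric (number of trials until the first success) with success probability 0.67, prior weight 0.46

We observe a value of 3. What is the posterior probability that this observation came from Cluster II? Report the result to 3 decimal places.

Posterior ∝ prior × likelihood, so P(k | x) ∝ w_k f_k(x); normalise over all components.
Geometric probabilities:
  p_I = 0.53·(1−0.53)^2 = 0.53·0.2209 = 0.117077
  p_II = 0.67·(1−0.67)^2 = 0.67·0.1089 = 0.072963
Prior × likelihood for each component:
  w_I·p_I = 0.54 × 0.117077 = 0.0632216
  w_II·p_II = 0.46 × 0.072963 = 0.033563
Sum: 0.0632216 + 0.033563 = 0.0967846
P(Cluster II | data) ≈ 0.347

0.347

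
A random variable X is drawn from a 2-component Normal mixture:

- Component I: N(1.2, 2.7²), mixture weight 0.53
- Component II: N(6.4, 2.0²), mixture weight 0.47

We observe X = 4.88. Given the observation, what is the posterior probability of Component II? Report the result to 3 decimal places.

0.694

By Bayes' theorem, P(k | x) = P(Z=k) f_k(x) / Σ_j P(Z=j) f_j(x).
Component likelihoods at x = 4.88:
  p_I = (1/(2.7·√(2π)))·exp(−(4.88−1.2)²/(2·2.7²)) = 0.147756·exp(-0.92883) = 0.0583658
  p_II = (1/(2.0·√(2π)))·exp(−(4.88−6.4)²/(2·2.0²)) = 0.199471·exp(-0.28880) = 0.149436
Prior × likelihood for each component:
  P(Z=I)·p_I = 0.53 × 0.0583658 = 0.0309339
  P(Z=II)·p_II = 0.47 × 0.149436 = 0.070235
Normaliser: 0.0309339 + 0.070235 = 0.101169
P(Component II | the observation) ≈ 0.694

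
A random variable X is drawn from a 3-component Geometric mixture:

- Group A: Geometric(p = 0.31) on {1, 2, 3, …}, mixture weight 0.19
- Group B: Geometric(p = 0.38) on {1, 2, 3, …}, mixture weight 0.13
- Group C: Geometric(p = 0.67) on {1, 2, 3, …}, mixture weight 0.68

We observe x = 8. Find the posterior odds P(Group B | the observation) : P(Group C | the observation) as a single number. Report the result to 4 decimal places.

The posterior odds equal the prior odds times the likelihood ratio: (π_i/π_j)·(f_i(x)/f_j(x)).
Component likelihoods at x = 8:
  p_A = 0.31·(1−0.31)^7 = 0.31·0.0744635 = 0.0230837
  p_B = 0.38·(1−0.38)^7 = 0.38·0.0352161 = 0.0133821
  p_C = 0.67·(1−0.67)^7 = 0.67·0.000426184 = 0.000285544
Odds = (0.13/0.68) × (0.0133821/0.000285544) = 0.191176 × 46.8655 ≈ 8.9596

8.9596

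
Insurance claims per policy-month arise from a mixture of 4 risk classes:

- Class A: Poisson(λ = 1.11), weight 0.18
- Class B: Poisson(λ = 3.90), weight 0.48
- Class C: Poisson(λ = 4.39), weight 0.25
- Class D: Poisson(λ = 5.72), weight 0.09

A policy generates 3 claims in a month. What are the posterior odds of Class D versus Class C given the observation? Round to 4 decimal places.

0.2106

Only the two components matter; the odds are (π_i f_i(x)) / (π_j f_j(x)).
Evaluate each component's likelihood at the observed value:
  f_A = 0.0751192
  f_B = 0.200122
  f_C = 0.17486
  f_D = 0.102299
Posterior odds = (π_D·f_D) / (π_C·f_C) = (0.09·0.102299) / (0.25·0.17486) = 0.00920693 / 0.0437149 ≈ 0.2106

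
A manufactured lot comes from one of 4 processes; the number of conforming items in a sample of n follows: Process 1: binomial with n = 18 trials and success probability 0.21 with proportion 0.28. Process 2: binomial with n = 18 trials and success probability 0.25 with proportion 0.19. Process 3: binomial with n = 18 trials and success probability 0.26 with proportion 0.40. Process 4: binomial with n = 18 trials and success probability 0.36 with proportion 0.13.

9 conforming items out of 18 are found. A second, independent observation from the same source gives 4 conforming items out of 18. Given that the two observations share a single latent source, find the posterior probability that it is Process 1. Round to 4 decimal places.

By Bayes' theorem, P(k | x) = π_k f_k(x) / Σ_j π_j f_j(x).
Since both observations come from the same component, the likelihood for component k is f_k(x₁)·f_k(x₂).
  L_1 = [0.00462842] × [0.219471] = 0.0010158
  L_2 = [0.013926] × [0.21298] = 0.00296596
  L_3 = [0.0175655] × [0.206471] = 0.00362677
  L_4 = [0.0889523] × [0.0994148] = 0.00884318
Weight by the priors:
  π_1·L_1 = 0.28 × 0.0010158 = 0.000284425
  π_2·L_2 = 0.19 × 0.00296596 = 0.000563533
  π_3·L_3 = 0.40 × 0.00362677 = 0.00145071
  π_4·L_4 = 0.13 × 0.00884318 = 0.00114961
Denominator: 0.000284425 + 0.000563533 + 0.00145071 + 0.00114961 = 0.00344828
So the posterior for Process 1 is 0.000284425 / 0.00344828 ≈ 0.0825.

0.0825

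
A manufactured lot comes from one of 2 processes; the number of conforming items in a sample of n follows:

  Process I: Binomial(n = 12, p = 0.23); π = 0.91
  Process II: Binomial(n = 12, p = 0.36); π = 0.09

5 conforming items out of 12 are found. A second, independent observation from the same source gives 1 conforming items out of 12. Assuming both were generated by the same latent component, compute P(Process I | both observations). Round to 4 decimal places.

The responsibility of component k is P(Z=k) f_k(x) divided by Σ_j P(Z=j) f_j(x).
Since both observations come from the same component, the likelihood for component k is f_k(x₁)·f_k(x₂).
  f_I = [0.0818087] × [0.155707] = 0.0127382
  f_II = [0.210619] × [0.031876] = 0.00671369
Weight by the priors:
  P(Z=I)·f_I = 0.91 × 0.0127382 = 0.0115917
  P(Z=II)·f_II = 0.09 × 0.00671369 = 0.000604232
Marginal: 0.0115917 + 0.000604232 = 0.012196
P(Process I | x) ≈ 0.9505

0.9505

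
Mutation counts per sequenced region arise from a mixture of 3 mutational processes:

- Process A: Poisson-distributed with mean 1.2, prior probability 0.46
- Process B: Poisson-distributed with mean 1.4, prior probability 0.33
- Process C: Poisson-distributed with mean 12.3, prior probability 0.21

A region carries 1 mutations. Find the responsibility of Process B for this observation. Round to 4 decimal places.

Posterior ∝ prior × likelihood, so P(k | x) ∝ π_k f_k(x); normalise over all components.
Evaluate each component's likelihood at the observed value:
  p_A = 0.361433
  p_B = 0.345236
  p_C = 5.59865e-05
Prior × likelihood for each component:
  π_A·p_A = 0.46 × 0.361433 = 0.166259
  π_B·p_B = 0.33 × 0.345236 = 0.113928
  π_C·p_C = 0.21 × 5.59865e-05 = 1.17572e-05
Marginal: 0.166259 + 0.113928 + 1.17572e-05 = 0.280199
So the posterior for Process B is 0.113928 / 0.280199 ≈ 0.4066.

0.4066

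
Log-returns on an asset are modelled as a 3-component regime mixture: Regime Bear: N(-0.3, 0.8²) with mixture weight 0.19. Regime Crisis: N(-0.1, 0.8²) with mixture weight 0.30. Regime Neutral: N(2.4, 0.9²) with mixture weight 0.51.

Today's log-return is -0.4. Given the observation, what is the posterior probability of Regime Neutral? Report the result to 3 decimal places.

0.008

The responsibility of component k is π_k f_k(x) divided by Σ_j π_j f_j(x).
Normal densities:
  f_Bear = (1/(0.8·√(2π)))·exp(−(-0.4−-0.3)²/(2·0.8²)) = 0.498678·exp(-0.00781) = 0.494797
  f_Crisis = (1/(0.8·√(2π)))·exp(−(-0.4−-0.1)²/(2·0.8²)) = 0.498678·exp(-0.07031) = 0.464819
  f_Neutral = (1/(0.9·√(2π)))·exp(−(-0.4−2.4)²/(2·0.9²)) = 0.443269·exp(-4.83951) = 0.00350668
Weight by the priors:
  π_Bear·f_Bear = 0.19 × 0.494797 = 0.0940115
  π_Crisis·f_Crisis = 0.30 × 0.464819 = 0.139446
  π_Neutral·f_Neutral = 0.51 × 0.00350668 = 0.00178841
Sum: 0.0940115 + 0.139446 + 0.00178841 = 0.235246
Responsibility of Regime Neutral: 0.00178841 / 0.235246 ≈ 0.008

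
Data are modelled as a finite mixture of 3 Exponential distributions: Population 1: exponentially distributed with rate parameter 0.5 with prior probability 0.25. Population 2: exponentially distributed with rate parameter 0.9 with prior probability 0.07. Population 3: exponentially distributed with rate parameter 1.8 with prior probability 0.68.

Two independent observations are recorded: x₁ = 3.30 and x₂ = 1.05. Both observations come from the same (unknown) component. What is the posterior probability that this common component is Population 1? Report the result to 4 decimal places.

By Bayes' theorem, P(k | x) = π_k f_k(x) / Σ_j π_j f_j(x).
Since both observations come from the same component, the likelihood for component k is f_k(x₁)·f_k(x₂).
  f_1 = [0.5·e^(−0.5·3.30) = 0.5·e^(−1.6500) = 0.096025] × [0.295778] = 0.028402
  f_2 = [0.9·e^(−0.9·3.30) = 0.9·e^(−2.9700) = 0.046173] × [0.349812] = 0.0161518
  f_3 = [1.8·e^(−1.8·3.30) = 1.8·e^(−5.9400) = 0.00473765] × [0.271929] = 0.00128831
Weight by the priors:
  π_1·f_1 = 0.25 × 0.028402 = 0.00710051
  π_2·f_2 = 0.07 × 0.0161518 = 0.00113063
  π_3·f_3 = 0.68 × 0.00128831 = 0.000876048
Denominator: 0.00710051 + 0.00113063 + 0.000876048 = 0.00910719
P(Population 1 | x) ≈ 0.7797

0.7797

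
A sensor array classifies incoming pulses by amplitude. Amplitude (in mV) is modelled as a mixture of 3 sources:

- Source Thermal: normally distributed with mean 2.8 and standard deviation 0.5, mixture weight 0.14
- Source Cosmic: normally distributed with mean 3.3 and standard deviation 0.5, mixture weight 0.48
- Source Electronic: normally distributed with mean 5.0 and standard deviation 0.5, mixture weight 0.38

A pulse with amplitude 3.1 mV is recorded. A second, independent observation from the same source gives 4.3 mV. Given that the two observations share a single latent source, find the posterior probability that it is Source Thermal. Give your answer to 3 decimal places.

By Bayes' theorem, P(k | x) = π_k f_k(x) / Σ_j π_j f_j(x).
Since both observations come from the same component, the likelihood for component k is f_k(x₁)·f_k(x₂).
  f_Thermal = [(1/(0.5·√(2π)))·exp(−(3.1−2.8)²/(2·0.5²)) = 0.797885·exp(-0.18000) = 0.666449] × [0.0088637] = 0.0059072
  f_Cosmic = [(1/(0.5·√(2π)))·exp(−(3.1−3.3)²/(2·0.5²)) = 0.797885·exp(-0.08000) = 0.73654] × [0.107982] = 0.079533
  f_Electronic = [(1/(0.5·√(2π)))·exp(−(3.1−5.0)²/(2·0.5²)) = 0.797885·exp(-7.22000) = 0.000583894] × [0.299455] = 0.00017485
Multiply by the mixture weights:
  π_Thermal·f_Thermal = 0.14 × 0.0059072 = 0.000827009
  π_Cosmic·f_Cosmic = 0.48 × 0.079533 = 0.0381759
  π_Electronic·f_Electronic = 0.38 × 0.00017485 = 6.6443e-05
Sum: 0.000827009 + 0.0381759 + 6.6443e-05 = 0.0390693
P(Source Thermal | x₁,x₂) = 0.000827009 / 0.0390693 ≈ 0.021

0.021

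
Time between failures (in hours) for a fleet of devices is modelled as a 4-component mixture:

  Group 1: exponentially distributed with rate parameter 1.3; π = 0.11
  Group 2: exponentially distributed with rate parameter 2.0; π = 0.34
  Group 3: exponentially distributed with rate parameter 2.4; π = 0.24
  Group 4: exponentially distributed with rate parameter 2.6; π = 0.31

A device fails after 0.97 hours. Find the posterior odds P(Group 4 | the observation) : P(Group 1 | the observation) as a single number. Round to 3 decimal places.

The posterior odds equal the prior odds times the likelihood ratio: (π_i/π_j)·(f_i(x)/f_j(x)).
Component likelihoods at x = 0.97 hours:
  p_1 = 1.3·e^(−1.3·0.97) = 1.3·e^(−1.2610) = 0.368382
  p_2 = 2.0·e^(−2.0·0.97) = 2.0·e^(−1.9400) = 0.287408
  p_3 = 2.4·e^(−2.4·0.97) = 2.4·e^(−2.3280) = 0.233977
  p_4 = 2.6·e^(−2.6·0.97) = 2.6·e^(−2.5220) = 0.208777
0.0647209 / 0.040522 ≈ 1.597

1.597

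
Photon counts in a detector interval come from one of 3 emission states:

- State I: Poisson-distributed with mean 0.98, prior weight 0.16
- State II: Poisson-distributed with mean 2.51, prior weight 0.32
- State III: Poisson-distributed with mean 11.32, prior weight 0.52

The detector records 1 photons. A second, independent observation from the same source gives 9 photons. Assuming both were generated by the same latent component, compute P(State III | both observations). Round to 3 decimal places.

0.112

Apply Bayes' rule: the posterior for each component is proportional to its prior times its likelihood at x.
Since both observations come from the same component, the likelihood for component k is f_k(x₁)·f_k(x₂).
  f_I = [e^(−0.98)·0.98^1/1! = 0.367805] × [8.62309e-07] = 3.17162e-07
  f_II = [e^(−2.51)·2.51^1/1! = 0.203983] × [0.000885567] = 0.000180641
  f_III = [e^(−11.32)·11.32^1/1! = 0.000137288] × [0.10201] = 1.40047e-05
Unnormalised posteriors:
  π_I·f_I = 0.16 × 3.17162e-07 = 5.07458e-08
  π_II·f_II = 0.32 × 0.000180641 = 5.78051e-05
  π_III·f_III = 0.52 × 1.40047e-05 = 7.28245e-06
Sum: 5.07458e-08 + 5.78051e-05 + 7.28245e-06 = 6.51383e-05
P(State III | x₁,x₂) = 7.28245e-06 / 6.51383e-05 ≈ 0.112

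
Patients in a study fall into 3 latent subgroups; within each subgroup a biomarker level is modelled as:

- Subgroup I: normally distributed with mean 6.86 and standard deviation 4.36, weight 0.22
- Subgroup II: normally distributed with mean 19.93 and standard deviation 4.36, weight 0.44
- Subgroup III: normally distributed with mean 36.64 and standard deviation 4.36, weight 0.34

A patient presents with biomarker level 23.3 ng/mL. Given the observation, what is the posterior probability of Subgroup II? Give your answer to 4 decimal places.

0.9899

By Bayes' theorem, P(k | x) = P(Z=k) f_k(x) / Σ_j P(Z=j) f_j(x).
Normal densities:
  f_I = (1/(4.36·√(2π)))·exp(−(23.3−6.86)²/(2·4.36²)) = 0.091501·exp(-7.10887) = 7.48307e-05
  f_II = (1/(4.36·√(2π)))·exp(−(23.3−19.93)²/(2·4.36²)) = 0.091501·exp(-0.29871) = 0.0678724
  f_III = (1/(4.36·√(2π)))·exp(−(23.3−36.64)²/(2·4.36²)) = 0.091501·exp(-4.68068) = 0.00084846
Unnormalised posteriors:
  P(Z=I)·f_I = 0.22 × 7.48307e-05 = 1.64628e-05
  P(Z=II)·f_II = 0.44 × 0.0678724 = 0.0298639
  P(Z=III)·f_III = 0.34 × 0.00084846 = 0.000288476
Normaliser: 1.64628e-05 + 0.0298639 + 0.000288476 = 0.0301688
So the posterior for Subgroup II is 0.0298639 / 0.0301688 ≈ 0.9899.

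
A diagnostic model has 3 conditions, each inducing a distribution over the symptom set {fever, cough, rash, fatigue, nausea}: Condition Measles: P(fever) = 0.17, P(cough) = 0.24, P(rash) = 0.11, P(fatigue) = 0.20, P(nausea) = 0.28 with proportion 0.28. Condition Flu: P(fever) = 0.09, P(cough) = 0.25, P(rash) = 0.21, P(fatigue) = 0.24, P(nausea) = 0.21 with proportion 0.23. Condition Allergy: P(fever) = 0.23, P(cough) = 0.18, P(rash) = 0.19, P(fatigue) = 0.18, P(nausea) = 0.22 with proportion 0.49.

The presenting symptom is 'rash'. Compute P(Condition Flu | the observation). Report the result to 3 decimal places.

0.280

Posterior ∝ prior × likelihood, so P(k | x) ∝ π_k f_k(x); normalise over all components.
Evaluate each component's likelihood at the observed value:
  f_Measles = P(rash | comp) = 0.11
  f_Flu = P(rash | comp) = 0.21
  f_Allergy = P(rash | comp) = 0.19
Multiply by the mixture weights:
  π_Measles·f_Measles = 0.28 × 0.11 = 0.0308
  π_Flu·f_Flu = 0.23 × 0.21 = 0.0483
  π_Allergy·f_Allergy = 0.49 × 0.19 = 0.0931
Sum: 0.0308 + 0.0483 + 0.0931 = 0.1722
P(Condition Flu | the observation) = 0.0483 / 0.1722 ≈ 0.280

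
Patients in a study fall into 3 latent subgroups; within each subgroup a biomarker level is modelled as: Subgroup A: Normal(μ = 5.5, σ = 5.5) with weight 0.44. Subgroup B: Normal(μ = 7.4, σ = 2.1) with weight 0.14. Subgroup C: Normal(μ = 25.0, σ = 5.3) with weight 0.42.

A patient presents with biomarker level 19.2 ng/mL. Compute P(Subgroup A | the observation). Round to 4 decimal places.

The responsibility of component k is P(Z=k) f_k(x) divided by Σ_j P(Z=j) f_j(x).
Component likelihoods at x = 19.2 ng/mL:
  f_A = (1/(5.5·√(2π)))·exp(−(19.2−5.5)²/(2·5.5²)) = 0.072535·exp(-3.10231) = 0.00326009
  f_B = (1/(2.1·√(2π)))·exp(−(19.2−7.4)²/(2·2.1²)) = 0.189973·exp(-15.78685) = 2.64576e-08
  f_C = (1/(5.3·√(2π)))·exp(−(19.2−25.0)²/(2·5.3²)) = 0.075272·exp(-0.59879) = 0.0413603
Unnormalised posteriors:
  P(Z=A)·f_A = 0.44 × 0.00326009 = 0.00143444
  P(Z=B)·f_B = 0.14 × 2.64576e-08 = 3.70406e-09
  P(Z=C)·f_C = 0.42 × 0.0413603 = 0.0173713
Evidence: 0.00143444 + 3.70406e-09 + 0.0173713 = 0.0188057
P(Subgroup A | data) ≈ 0.0763

0.0763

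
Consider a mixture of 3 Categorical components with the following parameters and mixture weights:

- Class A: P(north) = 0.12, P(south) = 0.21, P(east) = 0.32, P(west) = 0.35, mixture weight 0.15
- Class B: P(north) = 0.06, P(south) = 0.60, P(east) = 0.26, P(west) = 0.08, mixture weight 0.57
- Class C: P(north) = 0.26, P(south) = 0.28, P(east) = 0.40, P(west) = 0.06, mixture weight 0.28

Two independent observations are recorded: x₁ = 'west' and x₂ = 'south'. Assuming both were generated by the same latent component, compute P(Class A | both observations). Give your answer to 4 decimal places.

Posterior ∝ prior × likelihood, so P(k | x) ∝ P(Z=k) f_k(x); normalise over all components.
Since both observations come from the same component, the likelihood for component k is f_k(x₁)·f_k(x₂).
  L_A = [P(west | comp) = 0.35] × [0.21] = 0.0735
  L_B = [P(west | comp) = 0.08] × [0.6] = 0.048
  L_C = [P(west | comp) = 0.06] × [0.28] = 0.0168
Multiply by the mixture weights:
  P(Z=A)·L_A = 0.15 × 0.0735 = 0.011025
  P(Z=B)·L_B = 0.57 × 0.048 = 0.02736
  P(Z=C)·L_C = 0.28 × 0.0168 = 0.004704
Marginal: 0.011025 + 0.02736 + 0.004704 = 0.043089
Responsibility of Class A: 0.011025 / 0.043089 ≈ 0.2559

0.2559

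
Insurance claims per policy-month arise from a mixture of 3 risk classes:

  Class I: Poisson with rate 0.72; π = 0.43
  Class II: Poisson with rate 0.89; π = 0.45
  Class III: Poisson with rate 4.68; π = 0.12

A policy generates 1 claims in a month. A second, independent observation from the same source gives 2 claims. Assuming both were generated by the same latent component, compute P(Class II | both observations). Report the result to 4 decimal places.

0.5778

Posterior ∝ prior × likelihood, so P(k | x) ∝ P(Z=k) f_k(x); normalise over all components.
Since both observations come from the same component, the likelihood for component k is f_k(x₁)·f_k(x₂).
  L_I = [0.350462] × [0.126166] = 0.0442164
  L_II = [0.365484] × [0.16264] = 0.0594423
  L_III = [0.0434258] × [0.101616] = 0.00441277
Multiply by the mixture weights:
  P(Z=I)·L_I = 0.43 × 0.0442164 = 0.0190131
  P(Z=II)·L_II = 0.45 × 0.0594423 = 0.026749
  P(Z=III)·L_III = 0.12 × 0.00441277 = 0.000529532
Evidence: 0.0190131 + 0.026749 + 0.000529532 = 0.0462916
Responsibility of Class II: 0.026749 / 0.0462916 ≈ 0.5778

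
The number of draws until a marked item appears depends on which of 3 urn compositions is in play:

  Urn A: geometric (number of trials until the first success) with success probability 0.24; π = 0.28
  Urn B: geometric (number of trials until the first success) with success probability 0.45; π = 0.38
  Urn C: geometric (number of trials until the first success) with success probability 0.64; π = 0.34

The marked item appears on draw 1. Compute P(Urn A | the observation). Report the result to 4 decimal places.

0.1474

Apply Bayes' rule: the posterior for each component is proportional to its prior times its likelihood at x.
Geometric probabilities:
  p_A = 0.24·(1−0.24)^0 = 0.24·1 = 0.24
  p_B = 0.45·(1−0.45)^0 = 0.45·1 = 0.45
  p_C = 0.64·(1−0.64)^0 = 0.64·1 = 0.64
Weight by the priors:
  w_A·p_A = 0.28 × 0.24 = 0.0672
  w_B·p_B = 0.38 × 0.45 = 0.171
  w_C·p_C = 0.34 × 0.64 = 0.2176
Marginal: 0.0672 + 0.171 + 0.2176 = 0.4558
P(Urn A | x) ≈ 0.1474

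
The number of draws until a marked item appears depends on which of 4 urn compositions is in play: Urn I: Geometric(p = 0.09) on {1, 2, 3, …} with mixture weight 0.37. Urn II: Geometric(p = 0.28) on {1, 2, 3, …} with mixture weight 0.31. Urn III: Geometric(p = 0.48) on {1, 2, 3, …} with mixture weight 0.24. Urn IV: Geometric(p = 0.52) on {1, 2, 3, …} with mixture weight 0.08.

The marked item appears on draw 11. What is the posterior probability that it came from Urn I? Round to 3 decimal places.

0.790

Apply Bayes' rule: the posterior for each component is proportional to its prior times its likelihood at x.
Geometric probabilities:
  f_I = 0.09·(1−0.09)^10 = 0.09·0.389416 = 0.0350475
  f_II = 0.28·(1−0.28)^10 = 0.28·0.0374391 = 0.0104829
  f_III = 0.48·(1−0.48)^10 = 0.48·0.00144555 = 0.000693865
  f_IV = 0.52·(1−0.52)^10 = 0.52·0.000649251 = 0.00033761
Multiply by the mixture weights:
  w_I·f_I = 0.37 × 0.0350475 = 0.0129676
  w_II·f_II = 0.31 × 0.0104829 = 0.00324971
  w_III·f_III = 0.24 × 0.000693865 = 0.000166527
  w_IV·f_IV = 0.08 × 0.00033761 = 2.70088e-05
Evidence: 0.0129676 + 0.00324971 + 0.000166527 + 2.70088e-05 = 0.0164108
P(Urn I | 11) ≈ 0.790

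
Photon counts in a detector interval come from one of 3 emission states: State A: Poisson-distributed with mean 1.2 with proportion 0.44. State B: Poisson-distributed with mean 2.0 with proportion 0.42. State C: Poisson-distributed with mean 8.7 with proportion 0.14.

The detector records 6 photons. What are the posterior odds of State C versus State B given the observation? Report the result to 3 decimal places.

2.780

The posterior odds equal the prior odds times the likelihood ratio: (w_i/w_j)·(f_i(x)/f_j(x)).
Evaluate each component's likelihood at the observed value:
  L_A = 0.00124911
  L_B = 0.0120298
  L_C = 0.100328
Posterior odds = (w_C·L_C) / (w_B·L_B) = (0.14·0.100328) / (0.42·0.0120298) = 0.0140459 / 0.00505252 ≈ 2.780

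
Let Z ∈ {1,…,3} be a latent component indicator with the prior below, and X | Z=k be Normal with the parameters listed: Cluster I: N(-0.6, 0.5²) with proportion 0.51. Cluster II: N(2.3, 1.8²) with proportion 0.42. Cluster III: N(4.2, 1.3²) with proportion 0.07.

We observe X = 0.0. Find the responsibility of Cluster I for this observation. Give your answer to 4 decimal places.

0.8276

By Bayes' theorem, P(k | x) = π_k f_k(x) / Σ_j π_j f_j(x).
Evaluate each component's likelihood at the observed value:
  L_I = 0.388372
  L_II = 0.0979711
  L_III = 0.00166116
Unnormalised posteriors:
  π_I·L_I = 0.51 × 0.388372 = 0.19807
  π_II·L_II = 0.42 × 0.0979711 = 0.0411478
  π_III·L_III = 0.07 × 0.00166116 = 0.000116281
Evidence: 0.19807 + 0.0411478 + 0.000116281 = 0.239334
P(Cluster I | x) = 0.19807 / 0.239334 ≈ 0.8276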